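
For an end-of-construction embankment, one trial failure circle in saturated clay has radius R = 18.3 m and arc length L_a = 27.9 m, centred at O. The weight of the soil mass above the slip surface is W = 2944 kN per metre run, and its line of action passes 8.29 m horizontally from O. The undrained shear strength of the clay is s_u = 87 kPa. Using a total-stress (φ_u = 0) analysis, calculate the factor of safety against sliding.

Taking moments about the centre O, the resisting moment is provided by the undrained shear strength acting along the arc:
M_R = s_u·L_a·R = 87·27.90·18.3 = 44419.6 kN·m/m
M_D = W·d = 2944·8.29 = 24405.8 kN·m/m
FS = M_R / M_D = 44419.6 / 24405.8 = 1.820

FS = 1.82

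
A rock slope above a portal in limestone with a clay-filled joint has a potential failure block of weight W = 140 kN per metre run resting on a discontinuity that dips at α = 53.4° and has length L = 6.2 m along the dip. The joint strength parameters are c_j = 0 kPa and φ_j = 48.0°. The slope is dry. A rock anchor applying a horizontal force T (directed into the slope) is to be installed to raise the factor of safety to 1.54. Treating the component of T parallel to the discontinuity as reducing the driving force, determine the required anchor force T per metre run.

T = 44 kN/m

Resolving forces along and normal to the sliding plane, with the horizontal anchor force T adding T·sinα to the effective normal force and T·cosα acting up the plane against the driving force:
FS = [c_jL + (W cosα + T sinα) tanφ_j] / [W sinα − T cosα]
Without the anchor: N' = 83.5 kN/m, driving T_d = 112.4 kN/m, resisting R = 0·6.2 + 83.5·tan48.0° = 92.7 kN/m, FS = 0.82.
Setting FS = 1.54 and solving for T:
1.54·(112.4 − T cos53.4°) = 92.7 + T sin53.4°·tan48.0°
T·(sin53.4°·tan48.0° + 1.54·cos53.4°) = 1.54·112.4 − 92.7
T·(0.8028·1.1106 + 1.54·0.5962) = 173.1 − 92.7 = 80.4
T·1.8098 = 80.4
T = 44.4 kN/m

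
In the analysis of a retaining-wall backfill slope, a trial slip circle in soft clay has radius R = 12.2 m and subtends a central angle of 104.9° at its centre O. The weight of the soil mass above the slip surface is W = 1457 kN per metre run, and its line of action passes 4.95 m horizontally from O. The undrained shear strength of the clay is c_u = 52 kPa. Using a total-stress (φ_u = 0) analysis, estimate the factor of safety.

FS = 1.96

Taking moments about the centre O, the resisting moment is provided by the undrained shear strength acting along the arc:
Arc length L_a = R·θ = 12.2·(104.9°·π/180) = 12.2·1.8309 = 22.34 m
M_R = c_u·L_a·R = 52·22.34·12.2 = 14170.2 kN·m/m
M_D = W·d = 1457·4.95 = 7212.2 kN·m/m
FS = M_R / M_D = 14170.2 / 7212.2 = 1.965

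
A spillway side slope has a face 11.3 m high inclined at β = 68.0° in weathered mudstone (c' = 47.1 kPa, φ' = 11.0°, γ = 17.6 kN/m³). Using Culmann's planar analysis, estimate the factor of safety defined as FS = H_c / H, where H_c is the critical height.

FS = 1.89

H_c = (4c'/γ) · sinβ cosφ' / [1 − cos(β − φ')]
    = (4·47.1/17.6) · sin68.0°·cos11.0° / [1 − cos57.0°]
    = 10.705 · 0.9101 / 0.4554 = 21.40 m
FS = H_c / H = 21.40 / 11.3 = 1.893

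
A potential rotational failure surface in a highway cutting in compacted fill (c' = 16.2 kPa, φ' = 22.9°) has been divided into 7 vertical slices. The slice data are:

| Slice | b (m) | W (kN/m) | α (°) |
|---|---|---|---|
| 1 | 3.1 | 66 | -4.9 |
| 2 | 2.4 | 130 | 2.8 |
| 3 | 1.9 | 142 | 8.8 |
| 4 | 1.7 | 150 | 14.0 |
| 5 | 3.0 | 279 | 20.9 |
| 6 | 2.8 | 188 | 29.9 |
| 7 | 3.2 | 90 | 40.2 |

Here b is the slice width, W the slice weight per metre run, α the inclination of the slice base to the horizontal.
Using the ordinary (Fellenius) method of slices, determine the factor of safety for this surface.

Ordinary method of slices: FS = Σ[c'·Δl_i + (W_i cosα_i)·tanφ'] / Σ W_i sinα_i, with Δl_i = b_i / cosα_i.
Slice 1: Δl = 3.1/cos(-4.9°) = 3.111 m; N'_1 = 66·cos(-4.9°) = 65.8; c'Δl = 50.40; W sinα = -5.6
Slice 2: Δl = 2.4/cos2.8° = 2.403 m; N'_2 = 130·cos2.8° = 129.8; c'Δl = 38.93; W sinα = 6.4
Slice 3: Δl = 1.9/cos8.8° = 1.923 m; N'_3 = 142·cos8.8° = 140.3; c'Δl = 31.15; W sinα = 21.7
Slice 4: Δl = 1.7/cos14.0° = 1.752 m; N'_4 = 150·cos14.0° = 145.5; c'Δl = 28.38; W sinα = 36.3
Slice 5: Δl = 3.0/cos20.9° = 3.211 m; N'_5 = 279·cos20.9° = 260.6; c'Δl = 52.02; W sinα = 99.5
Slice 6: Δl = 2.8/cos29.9° = 3.230 m; N'_6 = 188·cos29.9° = 163.0; c'Δl = 52.32; W sinα = 93.7
Slice 7: Δl = 3.2/cos40.2° = 4.190 m; N'_7 = 90·cos40.2° = 68.7; c'Δl = 67.87; W sinα = 58.1
Σc'Δl = 321.1 kN/m; ΣN' = 973.8 kN/m; ΣW sinα = 310.1 kN/m
Resisting = 321.1 + 973.8·tan22.9° = 321.1 + 411.4 = 732.4 kN/m
FS = 732.4 / 310.1 = 2.362

FS = 2.36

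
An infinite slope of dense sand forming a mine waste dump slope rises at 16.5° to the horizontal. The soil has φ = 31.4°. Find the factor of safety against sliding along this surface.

For a dry cohesionless infinite slope the factor of safety is FS = tanφ / tanβ.
FS = tan31.4° / tan16.5° = 0.6104 / 0.2962 = 2.061

FS = 2.06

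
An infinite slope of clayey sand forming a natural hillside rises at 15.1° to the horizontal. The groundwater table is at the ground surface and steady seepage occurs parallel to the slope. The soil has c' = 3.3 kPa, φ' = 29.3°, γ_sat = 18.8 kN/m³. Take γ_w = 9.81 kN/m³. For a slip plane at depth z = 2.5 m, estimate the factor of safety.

FS = 1.27

With seepage parallel to the slope and the water table at the surface, the effective normal stress on the slip plane uses the buoyant unit weight γ' = γ_sat − γ_w while the driving shear stress uses γ_sat:
FS = [c' + γ' z cos²β tanφ'] / [γ_sat z sinβ cosβ]
γ' = 18.8 − 9.81 = 8.99 kN/m³
Numerator = 3.3 + 8.99·2.5·cos²15.1°·tan29.3° = 3.3 + 8.99·2.5·0.9321·0.5612 = 15.056 kPa
Denominator = 18.8·2.5·sin15.1°·cos15.1° = 18.8·2.5·0.2605·0.9655 = 11.821 kPa
FS = 15.056 / 11.821 = 1.274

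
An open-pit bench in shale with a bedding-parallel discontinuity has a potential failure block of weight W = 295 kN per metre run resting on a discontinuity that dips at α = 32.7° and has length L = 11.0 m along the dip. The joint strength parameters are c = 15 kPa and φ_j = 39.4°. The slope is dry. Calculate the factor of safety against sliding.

Resolving the block weight along and normal to the plane and applying the Mohr–Coulomb strength on the joint:
N' = W cosα = 295·cos32.7° = 248.2 kN/m
Driving force T = W sinα = 295·sin32.7° = 159.4 kN/m
Resisting force R = c·L + N'·tanφ_j = 15·11.0 + 248.2·tan39.4° = 165.0 + 203.9 = 368.9 kN/m
FS = R / T = 368.9 / 159.4 = 2.315

FS = 2.31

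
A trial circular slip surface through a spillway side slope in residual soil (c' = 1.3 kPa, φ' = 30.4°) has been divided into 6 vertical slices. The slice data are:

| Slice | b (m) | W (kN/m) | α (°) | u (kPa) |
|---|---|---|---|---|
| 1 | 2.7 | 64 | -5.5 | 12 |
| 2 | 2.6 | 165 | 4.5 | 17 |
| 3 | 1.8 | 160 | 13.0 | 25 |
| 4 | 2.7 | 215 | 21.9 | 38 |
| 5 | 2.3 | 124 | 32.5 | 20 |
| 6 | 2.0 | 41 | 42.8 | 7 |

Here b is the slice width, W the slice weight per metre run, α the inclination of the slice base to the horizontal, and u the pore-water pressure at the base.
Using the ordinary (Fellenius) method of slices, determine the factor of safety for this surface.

Ordinary method of slices: FS = Σ[c'·Δl_i + (W_i cosα_i − u_i·Δl_i)·tanφ'] / Σ W_i sinα_i, with Δl_i = b_i / cosα_i.
Slice 1: Δl = 2.7/cos(-5.5°) = 2.712 m; N'_1 = 64·cos(-5.5°) − 12·2.712 = 31.2; c'Δl = 3.53; W sinα = -6.1
Slice 2: Δl = 2.6/cos4.5° = 2.608 m; N'_2 = 165·cos4.5° − 17·2.608 = 120.2; c'Δl = 3.39; W sinα = 12.9
Slice 3: Δl = 1.8/cos13.0° = 1.847 m; N'_3 = 160·cos13.0° − 25·1.847 = 109.7; c'Δl = 2.40; W sinα = 36.0
Slice 4: Δl = 2.7/cos21.9° = 2.910 m; N'_4 = 215·cos21.9° − 38·2.910 = 88.9; c'Δl = 3.78; W sinα = 80.2
Slice 5: Δl = 2.3/cos32.5° = 2.727 m; N'_5 = 124·cos32.5° − 20·2.727 = 50.0; c'Δl = 3.55; W sinα = 66.6
Slice 6: Δl = 2.0/cos42.8° = 2.726 m; N'_6 = 41·cos42.8° − 7·2.726 = 11.0; c'Δl = 3.54; W sinα = 27.9
Σc'Δl = 20.2 kN/m; ΣN' = 411.0 kN/m; ΣW sinα = 217.5 kN/m
Resisting = 20.2 + 411.0·tan30.4° = 20.2 + 241.1 = 261.3 kN/m
FS = 261.3 / 217.5 = 1.202

FS = 1.20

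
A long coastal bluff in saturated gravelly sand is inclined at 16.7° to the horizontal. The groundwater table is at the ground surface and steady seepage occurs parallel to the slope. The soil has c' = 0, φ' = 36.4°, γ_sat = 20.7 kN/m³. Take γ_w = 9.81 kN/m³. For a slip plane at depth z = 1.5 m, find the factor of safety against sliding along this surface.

With seepage parallel to the slope and the water table at the surface, the effective normal stress on the slip plane uses the buoyant unit weight γ' = γ_sat − γ_w while the driving shear stress uses γ_sat:
FS = [c' + γ' z cos²β tanφ'] / [γ_sat z sinβ cosβ]
(For c' = 0 this reduces to FS = (γ'/γ_sat)·tanφ'/tanβ.)
γ' = 20.7 − 9.81 = 10.89 kN/m³
Numerator = 0.0 + 10.89·1.5·cos²16.7°·tan36.4° = 0.0 + 10.89·1.5·0.9174·0.7373 = 11.049 kPa
Denominator = 20.7·1.5·sin16.7°·cos16.7° = 20.7·1.5·0.2874·0.9578 = 8.546 kPa
FS = 11.049 / 8.546 = 1.293

FS = 1.29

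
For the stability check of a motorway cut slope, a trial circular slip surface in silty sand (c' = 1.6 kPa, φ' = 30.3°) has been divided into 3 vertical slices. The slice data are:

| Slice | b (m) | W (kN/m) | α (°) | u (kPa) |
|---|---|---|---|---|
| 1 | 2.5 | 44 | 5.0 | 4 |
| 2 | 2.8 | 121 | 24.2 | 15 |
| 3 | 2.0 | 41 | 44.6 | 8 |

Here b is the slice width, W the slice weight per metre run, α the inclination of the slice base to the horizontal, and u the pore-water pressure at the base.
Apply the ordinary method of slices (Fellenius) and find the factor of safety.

FS = 0.91

Ordinary method of slices: FS = Σ[c'·Δl_i + (W_i cosα_i − u_i·Δl_i)·tanφ'] / Σ W_i sinα_i, with Δl_i = b_i / cosα_i.
Slice 1: Δl = 2.5/cos5.0° = 2.510 m; N'_1 = 44·cos5.0° − 4·2.510 = 33.8; c'Δl = 4.02; W sinα = 3.8
Slice 2: Δl = 2.8/cos24.2° = 3.070 m; N'_2 = 121·cos24.2° − 15·3.070 = 64.3; c'Δl = 4.91; W sinα = 49.6
Slice 3: Δl = 2.0/cos44.6° = 2.809 m; N'_3 = 41·cos44.6° − 8·2.809 = 6.7; c'Δl = 4.49; W sinα = 28.8
Σc'Δl = 13.4 kN/m; ΣN' = 104.8 kN/m; ΣW sinα = 82.2 kN/m
Resisting = 13.4 + 104.8·tan30.3° = 13.4 + 61.3 = 74.7 kN/m
FS = 74.7 / 82.2 = 0.908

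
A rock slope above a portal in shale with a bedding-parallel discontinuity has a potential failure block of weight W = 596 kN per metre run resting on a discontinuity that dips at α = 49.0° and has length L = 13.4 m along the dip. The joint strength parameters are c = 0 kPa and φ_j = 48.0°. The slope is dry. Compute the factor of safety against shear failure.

FS = 0.97

Resolving the block weight along and normal to the plane and applying the Mohr–Coulomb strength on the joint:
N' = W cosα = 596·cos49.0° = 391.0 kN/m
Driving force T = W sinα = 596·sin49.0° = 449.8 kN/m
Resisting force R = c·L + N'·tanφ_j = 0·13.4 + 391.0·tan48.0° = 0.0 + 434.3 = 434.3 kN/m
FS = R / T = 434.3 / 449.8 = 0.965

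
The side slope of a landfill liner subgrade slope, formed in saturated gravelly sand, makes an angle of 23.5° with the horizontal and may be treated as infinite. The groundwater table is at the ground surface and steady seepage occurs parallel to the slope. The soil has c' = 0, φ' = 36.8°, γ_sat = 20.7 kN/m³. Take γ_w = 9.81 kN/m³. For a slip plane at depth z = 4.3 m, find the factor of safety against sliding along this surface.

FS = 0.91

With seepage parallel to the slope and the water table at the surface, the effective normal stress on the slip plane uses the buoyant unit weight γ' = γ_sat − γ_w while the driving shear stress uses γ_sat:
FS = [c' + γ' z cos²β tanφ'] / [γ_sat z sinβ cosβ]
(For c' = 0 this reduces to FS = (γ'/γ_sat)·tanφ'/tanβ.)
γ' = 20.7 − 9.81 = 10.89 kN/m³
Numerator = 0.0 + 10.89·4.3·cos²23.5°·tan36.8° = 0.0 + 10.89·4.3·0.8410·0.7481 = 29.461 kPa
Denominator = 20.7·4.3·sin23.5°·cos23.5° = 20.7·4.3·0.3987·0.9171 = 32.549 kPa
FS = 29.461 / 32.549 = 0.905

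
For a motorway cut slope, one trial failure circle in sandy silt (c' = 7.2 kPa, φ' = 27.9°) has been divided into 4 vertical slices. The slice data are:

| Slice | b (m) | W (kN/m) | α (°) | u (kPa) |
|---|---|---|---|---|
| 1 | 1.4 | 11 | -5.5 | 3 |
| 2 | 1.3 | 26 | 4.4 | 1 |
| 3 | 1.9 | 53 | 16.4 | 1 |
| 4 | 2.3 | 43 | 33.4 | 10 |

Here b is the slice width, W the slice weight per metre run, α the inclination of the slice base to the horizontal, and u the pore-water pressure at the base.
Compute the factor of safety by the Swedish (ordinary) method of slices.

Ordinary method of slices: FS = Σ[c'·Δl_i + (W_i cosα_i − u_i·Δl_i)·tanφ'] / Σ W_i sinα_i, with Δl_i = b_i / cosα_i.
Slice 1: Δl = 1.4/cos(-5.5°) = 1.406 m; N'_1 = 11·cos(-5.5°) − 3·1.406 = 6.7; c'Δl = 10.13; W sinα = -1.1
Slice 2: Δl = 1.3/cos4.4° = 1.304 m; N'_2 = 26·cos4.4° − 1·1.304 = 24.6; c'Δl = 9.39; W sinα = 2.0
Slice 3: Δl = 1.9/cos16.4° = 1.981 m; N'_3 = 53·cos16.4° − 1·1.981 = 48.9; c'Δl = 14.26; W sinα = 15.0
Slice 4: Δl = 2.3/cos33.4° = 2.755 m; N'_4 = 43·cos33.4° − 10·2.755 = 8.3; c'Δl = 19.84; W sinα = 23.7
Σc'Δl = 53.6 kN/m; ΣN' = 88.6 kN/m; ΣW sinα = 39.6 kN/m
Resisting = 53.6 + 88.6·tan27.9° = 53.6 + 46.9 = 100.5 kN/m
FS = 100.5 / 39.6 = 2.539

FS = 2.54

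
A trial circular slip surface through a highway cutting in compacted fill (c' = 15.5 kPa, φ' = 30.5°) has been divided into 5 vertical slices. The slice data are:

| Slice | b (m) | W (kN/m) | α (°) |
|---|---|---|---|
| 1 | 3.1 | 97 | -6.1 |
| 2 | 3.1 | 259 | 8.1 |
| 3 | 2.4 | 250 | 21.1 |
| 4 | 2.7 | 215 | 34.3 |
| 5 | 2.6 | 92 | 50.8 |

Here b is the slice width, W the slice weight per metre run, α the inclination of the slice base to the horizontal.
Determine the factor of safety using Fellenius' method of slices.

Ordinary method of slices: FS = Σ[c'·Δl_i + (W_i cosα_i)·tanφ'] / Σ W_i sinα_i, with Δl_i = b_i / cosα_i.
Slice 1: Δl = 3.1/cos(-6.1°) = 3.118 m; N'_1 = 97·cos(-6.1°) = 96.5; c'Δl = 48.32; W sinα = -10.3
Slice 2: Δl = 3.1/cos8.1° = 3.131 m; N'_2 = 259·cos8.1° = 256.4; c'Δl = 48.53; W sinα = 36.5
Slice 3: Δl = 2.4/cos21.1° = 2.572 m; N'_3 = 250·cos21.1° = 233.2; c'Δl = 39.87; W sinα = 90.0
Slice 4: Δl = 2.7/cos34.3° = 3.268 m; N'_4 = 215·cos34.3° = 177.6; c'Δl = 50.66; W sinα = 121.2
Slice 5: Δl = 2.6/cos50.8° = 4.114 m; N'_5 = 92·cos50.8° = 58.1; c'Δl = 63.76; W sinα = 71.3
Σc'Δl = 251.2 kN/m; ΣN' = 821.9 kN/m; ΣW sinα = 308.6 kN/m
Resisting = 251.2 + 821.9·tan30.5° = 251.2 + 484.1 = 735.3 kN/m
FS = 735.3 / 308.6 = 2.382

FS = 2.38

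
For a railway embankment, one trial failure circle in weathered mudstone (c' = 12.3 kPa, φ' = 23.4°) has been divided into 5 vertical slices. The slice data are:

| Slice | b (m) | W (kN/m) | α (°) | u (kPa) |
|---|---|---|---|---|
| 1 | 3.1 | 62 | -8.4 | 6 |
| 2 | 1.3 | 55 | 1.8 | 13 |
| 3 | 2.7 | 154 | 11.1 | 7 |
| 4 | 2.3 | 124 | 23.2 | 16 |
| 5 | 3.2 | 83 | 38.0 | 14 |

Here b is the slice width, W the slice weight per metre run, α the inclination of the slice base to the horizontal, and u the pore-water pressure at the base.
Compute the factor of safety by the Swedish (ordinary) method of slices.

FS = 2.43

Ordinary method of slices: FS = Σ[c'·Δl_i + (W_i cosα_i − u_i·Δl_i)·tanφ'] / Σ W_i sinα_i, with Δl_i = b_i / cosα_i.
Slice 1: Δl = 3.1/cos(-8.4°) = 3.134 m; N'_1 = 62·cos(-8.4°) − 6·3.134 = 42.5; c'Δl = 38.54; W sinα = -9.1
Slice 2: Δl = 1.3/cos1.8° = 1.301 m; N'_2 = 55·cos1.8° − 13·1.301 = 38.1; c'Δl = 16.00; W sinα = 1.7
Slice 3: Δl = 2.7/cos11.1° = 2.751 m; N'_3 = 154·cos11.1° − 7·2.751 = 131.9; c'Δl = 33.84; W sinα = 29.6
Slice 4: Δl = 2.3/cos23.2° = 2.502 m; N'_4 = 124·cos23.2° − 16·2.502 = 73.9; c'Δl = 30.78; W sinα = 48.8
Slice 5: Δl = 3.2/cos38.0° = 4.061 m; N'_5 = 83·cos38.0° − 14·4.061 = 8.6; c'Δl = 49.95; W sinα = 51.1
Σc'Δl = 169.1 kN/m; ΣN' = 294.9 kN/m; ΣW sinα = 122.3 kN/m
Resisting = 169.1 + 294.9·tan23.4° = 169.1 + 127.6 = 296.7 kN/m
FS = 296.7 / 122.3 = 2.427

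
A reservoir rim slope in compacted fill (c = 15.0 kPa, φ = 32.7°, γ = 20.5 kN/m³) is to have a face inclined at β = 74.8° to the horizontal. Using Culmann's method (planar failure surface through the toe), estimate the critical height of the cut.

Culmann's analysis gives the critical failure plane at α_cr = (β + φ)/2 = (74.8 + 32.7)/2 = 53.8°, and the critical height
H_c = (4c/γ) · sinβ cosφ / [1 − cos(β − φ)]
    = (4·15.0/20.5) · sin74.8°·cos32.7° / [1 − cos(42.1°)]
    = 2.927 · 0.9650·0.8415 / [1 − 0.7420]
    = 2.927 · 0.8121 / 0.2580
    = 9.21 m

H_c = 9.21 m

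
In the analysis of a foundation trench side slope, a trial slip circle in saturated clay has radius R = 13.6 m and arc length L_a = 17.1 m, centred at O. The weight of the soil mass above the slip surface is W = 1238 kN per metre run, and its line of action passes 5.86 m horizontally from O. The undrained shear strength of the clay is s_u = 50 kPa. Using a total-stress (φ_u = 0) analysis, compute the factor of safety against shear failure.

Taking moments about the centre O, the resisting moment is provided by the undrained shear strength acting along the arc:
M_R = s_u·L_a·R = 50·17.10·13.6 = 11628.0 kN·m/m
M_D = W·d = 1238·5.86 = 7254.7 kN·m/m
FS = M_R / M_D = 11628.0 / 7254.7 = 1.603

FS = 1.60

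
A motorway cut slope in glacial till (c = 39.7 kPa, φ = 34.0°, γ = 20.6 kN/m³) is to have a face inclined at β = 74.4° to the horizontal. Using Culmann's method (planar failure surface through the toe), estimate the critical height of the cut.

H_c = 25.81 m

Culmann's analysis gives the critical failure plane at α_cr = (β + φ)/2 = (74.4 + 34.0)/2 = 54.2°, and the critical height
H_c = (4c/γ) · sinβ cosφ / [1 − cos(β − φ)]
    = (4·39.7/20.6) · sin74.4°·cos34.0° / [1 − cos(40.4°)]
    = 7.709 · 0.9632·0.8290 / [1 − 0.7615]
    = 7.709 · 0.7985 / 0.2385
    = 25.81 m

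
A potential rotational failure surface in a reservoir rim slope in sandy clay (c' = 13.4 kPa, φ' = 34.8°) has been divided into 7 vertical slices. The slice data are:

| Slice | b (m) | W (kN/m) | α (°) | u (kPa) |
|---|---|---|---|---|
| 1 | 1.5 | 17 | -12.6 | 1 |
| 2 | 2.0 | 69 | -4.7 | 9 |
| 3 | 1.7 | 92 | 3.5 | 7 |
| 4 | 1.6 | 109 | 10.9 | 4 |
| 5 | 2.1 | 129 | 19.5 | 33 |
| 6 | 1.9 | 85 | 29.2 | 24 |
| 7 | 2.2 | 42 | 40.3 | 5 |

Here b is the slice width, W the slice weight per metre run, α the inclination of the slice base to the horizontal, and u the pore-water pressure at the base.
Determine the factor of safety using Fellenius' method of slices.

Ordinary method of slices: FS = Σ[c'·Δl_i + (W_i cosα_i − u_i·Δl_i)·tanφ'] / Σ W_i sinα_i, with Δl_i = b_i / cosα_i.
Slice 1: Δl = 1.5/cos(-12.6°) = 1.537 m; N'_1 = 17·cos(-12.6°) − 1·1.537 = 15.1; c'Δl = 20.60; W sinα = -3.7
Slice 2: Δl = 2.0/cos(-4.7°) = 2.007 m; N'_2 = 69·cos(-4.7°) − 9·2.007 = 50.7; c'Δl = 26.89; W sinα = -5.7
Slice 3: Δl = 1.7/cos3.5° = 1.703 m; N'_3 = 92·cos3.5° − 7·1.703 = 79.9; c'Δl = 22.82; W sinα = 5.6
Slice 4: Δl = 1.6/cos10.9° = 1.629 m; N'_4 = 109·cos10.9° − 4·1.629 = 100.5; c'Δl = 21.83; W sinα = 20.6
Slice 5: Δl = 2.1/cos19.5° = 2.228 m; N'_5 = 129·cos19.5° − 33·2.228 = 48.1; c'Δl = 29.85; W sinα = 43.1
Slice 6: Δl = 1.9/cos29.2° = 2.177 m; N'_6 = 85·cos29.2° − 24·2.177 = 22.0; c'Δl = 29.17; W sinα = 41.5
Slice 7: Δl = 2.2/cos40.3° = 2.885 m; N'_7 = 42·cos40.3° − 5·2.885 = 17.6; c'Δl = 38.65; W sinα = 27.2
Σc'Δl = 189.8 kN/m; ΣN' = 333.8 kN/m; ΣW sinα = 128.6 kN/m
Resisting = 189.8 + 333.8·tan34.8° = 189.8 + 232.0 = 421.8 kN/m
FS = 421.8 / 128.6 = 3.281

FS = 3.28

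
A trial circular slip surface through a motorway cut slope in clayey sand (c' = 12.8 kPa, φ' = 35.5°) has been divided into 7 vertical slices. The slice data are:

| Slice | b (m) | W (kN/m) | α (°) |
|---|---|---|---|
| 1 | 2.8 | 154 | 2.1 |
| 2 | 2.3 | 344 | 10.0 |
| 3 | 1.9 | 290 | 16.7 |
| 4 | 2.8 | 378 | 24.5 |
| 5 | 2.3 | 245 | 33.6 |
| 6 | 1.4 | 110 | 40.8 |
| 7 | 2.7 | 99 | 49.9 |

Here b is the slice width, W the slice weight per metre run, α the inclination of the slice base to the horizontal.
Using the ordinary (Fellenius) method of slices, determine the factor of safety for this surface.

Ordinary method of slices: FS = Σ[c'·Δl_i + (W_i cosα_i)·tanφ'] / Σ W_i sinα_i, with Δl_i = b_i / cosα_i.
Slice 1: Δl = 2.8/cos2.1° = 2.802 m; N'_1 = 154·cos2.1° = 153.9; c'Δl = 35.86; W sinα = 5.6
Slice 2: Δl = 2.3/cos10.0° = 2.335 m; N'_2 = 344·cos10.0° = 338.8; c'Δl = 29.89; W sinα = 59.7
Slice 3: Δl = 1.9/cos16.7° = 1.984 m; N'_3 = 290·cos16.7° = 277.8; c'Δl = 25.39; W sinα = 83.3
Slice 4: Δl = 2.8/cos24.5° = 3.077 m; N'_4 = 378·cos24.5° = 344.0; c'Δl = 39.39; W sinα = 156.8
Slice 5: Δl = 2.3/cos33.6° = 2.761 m; N'_5 = 245·cos33.6° = 204.1; c'Δl = 35.35; W sinα = 135.6
Slice 6: Δl = 1.4/cos40.8° = 1.849 m; N'_6 = 110·cos40.8° = 83.3; c'Δl = 23.67; W sinα = 71.9
Slice 7: Δl = 2.7/cos49.9° = 4.192 m; N'_7 = 99·cos49.9° = 63.8; c'Δl = 53.65; W sinα = 75.7
Σc'Δl = 243.2 kN/m; ΣN' = 1465.5 kN/m; ΣW sinα = 588.7 kN/m
Resisting = 243.2 + 1465.5·tan35.5° = 243.2 + 1045.3 = 1288.5 kN/m
FS = 1288.5 / 588.7 = 2.189

FS = 2.19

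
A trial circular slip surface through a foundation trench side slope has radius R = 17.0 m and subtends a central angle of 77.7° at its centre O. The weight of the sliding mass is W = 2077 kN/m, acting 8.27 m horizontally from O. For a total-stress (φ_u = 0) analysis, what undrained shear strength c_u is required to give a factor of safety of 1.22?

c_u = 53.5 kPa

FS = c_u·L_a·R / (W·d), so c_u = FS·W·d / (L_a·R).
Arc length L_a = R·θ = 17.0·(77.7°·π/180) = 17.0·1.3561 = 23.05 m
c_u = 1.22·2077·8.27 / (23.05·17.0) = 20955.7 / 391.92 = 53.47 kPa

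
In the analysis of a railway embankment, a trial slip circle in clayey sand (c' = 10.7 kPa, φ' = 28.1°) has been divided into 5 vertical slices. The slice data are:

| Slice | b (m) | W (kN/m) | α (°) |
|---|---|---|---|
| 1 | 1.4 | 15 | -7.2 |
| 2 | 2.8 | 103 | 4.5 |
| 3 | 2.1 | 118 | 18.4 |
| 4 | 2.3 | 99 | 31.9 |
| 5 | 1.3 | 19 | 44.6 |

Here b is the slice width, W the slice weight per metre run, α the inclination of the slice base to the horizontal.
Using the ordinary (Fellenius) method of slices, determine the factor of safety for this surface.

Ordinary method of slices: FS = Σ[c'·Δl_i + (W_i cosα_i)·tanφ'] / Σ W_i sinα_i, with Δl_i = b_i / cosα_i.
Slice 1: Δl = 1.4/cos(-7.2°) = 1.411 m; N'_1 = 15·cos(-7.2°) = 14.9; c'Δl = 15.10; W sinα = -1.9
Slice 2: Δl = 2.8/cos4.5° = 2.809 m; N'_2 = 103·cos4.5° = 102.7; c'Δl = 30.05; W sinα = 8.1
Slice 3: Δl = 2.1/cos18.4° = 2.213 m; N'_3 = 118·cos18.4° = 112.0; c'Δl = 23.68; W sinα = 37.2
Slice 4: Δl = 2.3/cos31.9° = 2.709 m; N'_4 = 99·cos31.9° = 84.0; c'Δl = 28.99; W sinα = 52.3
Slice 5: Δl = 1.3/cos44.6° = 1.826 m; N'_5 = 19·cos44.6° = 13.5; c'Δl = 19.54; W sinα = 13.3
Σc'Δl = 117.4 kN/m; ΣN' = 327.1 kN/m; ΣW sinα = 109.1 kN/m
Resisting = 117.4 + 327.1·tan28.1° = 117.4 + 174.7 = 292.0 kN/m
FS = 292.0 / 109.1 = 2.676

FS = 2.68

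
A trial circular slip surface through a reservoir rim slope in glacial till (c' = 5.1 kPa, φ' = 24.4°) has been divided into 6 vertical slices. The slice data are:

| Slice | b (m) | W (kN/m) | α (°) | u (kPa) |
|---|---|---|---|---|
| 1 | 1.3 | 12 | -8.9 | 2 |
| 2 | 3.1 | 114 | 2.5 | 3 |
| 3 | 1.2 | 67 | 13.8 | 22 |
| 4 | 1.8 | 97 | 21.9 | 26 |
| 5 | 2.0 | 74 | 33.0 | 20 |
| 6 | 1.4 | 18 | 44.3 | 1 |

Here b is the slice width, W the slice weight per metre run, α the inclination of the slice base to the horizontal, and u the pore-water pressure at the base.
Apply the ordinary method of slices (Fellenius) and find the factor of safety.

FS = 1.47

Ordinary method of slices: FS = Σ[c'·Δl_i + (W_i cosα_i − u_i·Δl_i)·tanφ'] / Σ W_i sinα_i, with Δl_i = b_i / cosα_i.
Slice 1: Δl = 1.3/cos(-8.9°) = 1.316 m; N'_1 = 12·cos(-8.9°) − 2·1.316 = 9.2; c'Δl = 6.71; W sinα = -1.9
Slice 2: Δl = 3.1/cos2.5° = 3.103 m; N'_2 = 114·cos2.5° − 3·3.103 = 104.6; c'Δl = 15.83; W sinα = 5.0
Slice 3: Δl = 1.2/cos13.8° = 1.236 m; N'_3 = 67·cos13.8° − 22·1.236 = 37.9; c'Δl = 6.30; W sinα = 16.0
Slice 4: Δl = 1.8/cos21.9° = 1.940 m; N'_4 = 97·cos21.9° − 26·1.940 = 39.6; c'Δl = 9.89; W sinα = 36.2
Slice 5: Δl = 2.0/cos33.0° = 2.385 m; N'_5 = 74·cos33.0° − 20·2.385 = 14.4; c'Δl = 12.16; W sinα = 40.3
Slice 6: Δl = 1.4/cos44.3° = 1.956 m; N'_6 = 18·cos44.3° − 1·1.956 = 10.9; c'Δl = 9.98; W sinα = 12.6
Σc'Δl = 60.9 kN/m; ΣN' = 216.5 kN/m; ΣW sinα = 108.2 kN/m
Resisting = 60.9 + 216.5·tan24.4° = 60.9 + 98.2 = 159.1 kN/m
FS = 159.1 / 108.2 = 1.471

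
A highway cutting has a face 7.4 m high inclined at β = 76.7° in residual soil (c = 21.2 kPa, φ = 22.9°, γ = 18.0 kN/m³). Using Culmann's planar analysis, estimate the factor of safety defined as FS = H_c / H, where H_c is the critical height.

FS = 1.39

H_c = (4c/γ) · sinβ cosφ / [1 − cos(β − φ)]
    = (4·21.2/18.0) · sin76.7°·cos22.9° / [1 − cos53.8°]
    = 4.711 · 0.8965 / 0.4094 = 10.32 m
FS = H_c / H = 10.32 / 7.4 = 1.394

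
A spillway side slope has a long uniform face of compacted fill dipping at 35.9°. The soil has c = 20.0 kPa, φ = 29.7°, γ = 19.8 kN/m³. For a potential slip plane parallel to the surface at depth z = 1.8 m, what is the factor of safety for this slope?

For an infinite slope with a slip plane parallel to the surface (no pore pressure): FS = [c + γz cos²β tanφ] / [γz sinβ cosβ].
γz = 19.8·1.8 = 35.64 kN/m²
Numerator = 20.0 + 35.64·cos²35.9°·tan29.7° = 20.0 + 35.64·0.6562·0.5704 = 33.339 kPa
Denominator = 35.64·sin35.9°·cos35.9° = 35.64·0.5864·0.8100 = 16.929 kPa
FS = 33.339 / 16.929 = 1.969

FS = 1.97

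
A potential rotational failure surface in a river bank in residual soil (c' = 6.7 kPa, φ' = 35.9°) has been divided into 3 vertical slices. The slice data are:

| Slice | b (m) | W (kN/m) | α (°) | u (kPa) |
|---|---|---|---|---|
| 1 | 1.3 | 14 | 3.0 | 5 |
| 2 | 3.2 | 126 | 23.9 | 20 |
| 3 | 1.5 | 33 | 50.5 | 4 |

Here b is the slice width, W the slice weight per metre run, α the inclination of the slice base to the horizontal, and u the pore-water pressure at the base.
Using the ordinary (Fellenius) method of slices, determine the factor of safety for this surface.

FS = 1.22

Ordinary method of slices: FS = Σ[c'·Δl_i + (W_i cosα_i − u_i·Δl_i)·tanφ'] / Σ W_i sinα_i, with Δl_i = b_i / cosα_i.
Slice 1: Δl = 1.3/cos3.0° = 1.302 m; N'_1 = 14·cos3.0° − 5·1.302 = 7.5; c'Δl = 8.72; W sinα = 0.7
Slice 2: Δl = 3.2/cos23.9° = 3.500 m; N'_2 = 126·cos23.9° − 20·3.500 = 45.2; c'Δl = 23.45; W sinα = 51.0
Slice 3: Δl = 1.5/cos50.5° = 2.358 m; N'_3 = 33·cos50.5° − 4·2.358 = 11.6; c'Δl = 15.80; W sinα = 25.5
Σc'Δl = 48.0 kN/m; ΣN' = 64.2 kN/m; ΣW sinα = 77.2 kN/m
Resisting = 48.0 + 64.2·tan35.9° = 48.0 + 46.5 = 94.5 kN/m
FS = 94.5 / 77.2 = 1.223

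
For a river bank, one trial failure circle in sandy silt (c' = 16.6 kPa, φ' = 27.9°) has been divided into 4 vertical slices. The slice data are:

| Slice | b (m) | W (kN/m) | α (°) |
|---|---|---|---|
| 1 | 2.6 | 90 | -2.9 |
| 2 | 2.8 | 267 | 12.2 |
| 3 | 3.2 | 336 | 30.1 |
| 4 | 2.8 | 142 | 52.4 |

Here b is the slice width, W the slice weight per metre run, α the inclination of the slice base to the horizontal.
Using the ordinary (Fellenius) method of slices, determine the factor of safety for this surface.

FS = 1.84

Ordinary method of slices: FS = Σ[c'·Δl_i + (W_i cosα_i)·tanφ'] / Σ W_i sinα_i, with Δl_i = b_i / cosα_i.
Slice 1: Δl = 2.6/cos(-2.9°) = 2.603 m; N'_1 = 90·cos(-2.9°) = 89.9; c'Δl = 43.22; W sinα = -4.6
Slice 2: Δl = 2.8/cos12.2° = 2.865 m; N'_2 = 267·cos12.2° = 261.0; c'Δl = 47.55; W sinα = 56.4
Slice 3: Δl = 3.2/cos30.1° = 3.699 m; N'_3 = 336·cos30.1° = 290.7; c'Δl = 61.40; W sinα = 168.5
Slice 4: Δl = 2.8/cos52.4° = 4.589 m; N'_4 = 142·cos52.4° = 86.6; c'Δl = 76.18; W sinα = 112.5
Σc'Δl = 228.3 kN/m; ΣN' = 728.2 kN/m; ΣW sinα = 332.9 kN/m
Resisting = 228.3 + 728.2·tan27.9° = 228.3 + 385.6 = 613.9 kN/m
FS = 613.9 / 332.9 = 1.844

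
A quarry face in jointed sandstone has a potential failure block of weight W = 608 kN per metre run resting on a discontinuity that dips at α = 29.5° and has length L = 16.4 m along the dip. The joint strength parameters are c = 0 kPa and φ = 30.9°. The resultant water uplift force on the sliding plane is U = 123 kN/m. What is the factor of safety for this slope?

Resolving the block weight along and normal to the plane and applying the Mohr–Coulomb strength on the joint:
N' = W cosα − U = 608·cos29.5° − 123 = 406.2 kN/m
Driving force T = W sinα = 608·sin29.5° = 299.4 kN/m
Resisting force R = c·L + N'·tanφ = 0·16.4 + 406.2·tan30.9° = 0.0 + 243.1 = 243.1 kN/m
FS = R / T = 243.1 / 299.4 = 0.812

FS = 0.81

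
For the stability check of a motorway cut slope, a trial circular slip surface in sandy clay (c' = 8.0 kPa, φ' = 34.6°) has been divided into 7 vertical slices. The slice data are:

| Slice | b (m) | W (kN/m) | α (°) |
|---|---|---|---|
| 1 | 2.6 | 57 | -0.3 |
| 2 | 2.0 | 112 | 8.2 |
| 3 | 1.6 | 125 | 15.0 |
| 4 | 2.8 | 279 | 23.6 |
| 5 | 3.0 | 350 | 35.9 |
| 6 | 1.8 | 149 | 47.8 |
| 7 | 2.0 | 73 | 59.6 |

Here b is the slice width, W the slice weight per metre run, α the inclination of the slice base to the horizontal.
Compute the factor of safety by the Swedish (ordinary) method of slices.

Ordinary method of slices: FS = Σ[c'·Δl_i + (W_i cosα_i)·tanφ'] / Σ W_i sinα_i, with Δl_i = b_i / cosα_i.
Slice 1: Δl = 2.6/cos(-0.3°) = 2.600 m; N'_1 = 57·cos(-0.3°) = 57.0; c'Δl = 20.80; W sinα = -0.3
Slice 2: Δl = 2.0/cos8.2° = 2.021 m; N'_2 = 112·cos8.2° = 110.9; c'Δl = 16.17; W sinα = 16.0
Slice 3: Δl = 1.6/cos15.0° = 1.656 m; N'_3 = 125·cos15.0° = 120.7; c'Δl = 13.25; W sinα = 32.4
Slice 4: Δl = 2.8/cos23.6° = 3.056 m; N'_4 = 279·cos23.6° = 255.7; c'Δl = 24.44; W sinα = 111.7
Slice 5: Δl = 3.0/cos35.9° = 3.704 m; N'_5 = 350·cos35.9° = 283.5; c'Δl = 29.63; W sinα = 205.2
Slice 6: Δl = 1.8/cos47.8° = 2.680 m; N'_6 = 149·cos47.8° = 100.1; c'Δl = 21.44; W sinα = 110.4
Slice 7: Δl = 2.0/cos59.6° = 3.952 m; N'_7 = 73·cos59.6° = 36.9; c'Δl = 31.62; W sinα = 63.0
Σc'Δl = 157.3 kN/m; ΣN' = 964.8 kN/m; ΣW sinα = 538.3 kN/m
Resisting = 157.3 + 964.8·tan34.6° = 157.3 + 665.6 = 822.9 kN/m
FS = 822.9 / 538.3 = 1.529

FS = 1.53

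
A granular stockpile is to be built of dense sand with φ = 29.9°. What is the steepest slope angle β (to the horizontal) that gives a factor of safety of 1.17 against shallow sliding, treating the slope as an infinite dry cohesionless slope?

For an infinite dry cohesionless slope FS = tanφ/tanβ, so tanβ = tanφ / FS.
tanβ = tan29.9° / 1.17 = 0.5750 / 1.17 = 0.4915
β = arctan(0.4915) = 26.17°

β = 26.2°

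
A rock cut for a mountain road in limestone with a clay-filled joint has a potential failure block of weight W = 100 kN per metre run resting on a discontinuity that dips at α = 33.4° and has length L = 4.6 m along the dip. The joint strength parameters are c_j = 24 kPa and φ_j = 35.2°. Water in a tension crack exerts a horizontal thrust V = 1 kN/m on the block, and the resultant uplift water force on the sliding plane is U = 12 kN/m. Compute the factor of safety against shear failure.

Resolving the block weight along and normal to the plane and applying the Mohr–Coulomb strength on the joint:
N' = W cosα − U − V sinα = 100·cos33.4° − 12 − 1·sin33.4° = 70.9 kN/m
Driving force T = W sinα + V cosα = 100·sin33.4° + 1·cos33.4° = 55.9 kN/m
Resisting force R = c_j·L + N'·tanφ_j = 24·4.6 + 70.9·tan35.2° = 110.4 + 50.0 = 160.4 kN/m
FS = R / T = 160.4 / 55.9 = 2.871

FS = 2.87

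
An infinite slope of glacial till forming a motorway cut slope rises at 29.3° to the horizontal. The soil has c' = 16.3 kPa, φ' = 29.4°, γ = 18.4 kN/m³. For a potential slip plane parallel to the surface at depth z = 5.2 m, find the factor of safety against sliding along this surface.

For an infinite slope with a slip plane parallel to the surface (no pore pressure): FS = [c' + γz cos²β tanφ'] / [γz sinβ cosβ].
γz = 18.4·5.2 = 95.68 kN/m²
Numerator = 16.3 + 95.68·cos²29.3°·tan29.4° = 16.3 + 95.68·0.7605·0.5635 = 57.301 kPa
Denominator = 95.68·sin29.3°·cos29.3° = 95.68·0.4894·0.8721 = 40.834 kPa
FS = 57.301 / 40.834 = 1.403

FS = 1.40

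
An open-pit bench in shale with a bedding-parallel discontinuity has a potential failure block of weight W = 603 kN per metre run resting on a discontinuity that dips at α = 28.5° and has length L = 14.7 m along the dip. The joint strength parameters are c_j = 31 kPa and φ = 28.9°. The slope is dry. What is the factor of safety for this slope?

Resolving the block weight along and normal to the plane and applying the Mohr–Coulomb strength on the joint:
N' = W cosα = 603·cos28.5° = 529.9 kN/m
Driving force T = W sinα = 603·sin28.5° = 287.7 kN/m
Resisting force R = c_j·L + N'·tanφ = 31·14.7 + 529.9·tan28.9° = 455.7 + 292.5 = 748.2 kN/m
FS = R / T = 748.2 / 287.7 = 2.601

FS = 2.60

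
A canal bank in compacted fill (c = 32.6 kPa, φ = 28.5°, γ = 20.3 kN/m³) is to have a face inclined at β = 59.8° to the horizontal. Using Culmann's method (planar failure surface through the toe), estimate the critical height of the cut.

H_c = 33.52 m

Culmann's analysis gives the critical failure plane at α_cr = (β + φ)/2 = (59.8 + 28.5)/2 = 44.1°, and the critical height
H_c = (4c/γ) · sinβ cosφ / [1 − cos(β − φ)]
    = (4·32.6/20.3) · sin59.8°·cos28.5° / [1 − cos(31.3°)]
    = 6.424 · 0.8643·0.8788 / [1 − 0.8545]
    = 6.424 · 0.7595 / 0.1455
    = 33.52 m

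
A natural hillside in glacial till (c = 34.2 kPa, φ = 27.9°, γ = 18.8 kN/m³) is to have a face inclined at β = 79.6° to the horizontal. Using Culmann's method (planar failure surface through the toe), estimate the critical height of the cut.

H_c = 16.64 m

Culmann's analysis gives the critical failure plane at α_cr = (β + φ)/2 = (79.6 + 27.9)/2 = 53.8°, and the critical height
H_c = (4c/γ) · sinβ cosφ / [1 − cos(β − φ)]
    = (4·34.2/18.8) · sin79.6°·cos27.9° / [1 − cos(51.7°)]
    = 7.277 · 0.9836·0.8838 / [1 − 0.6198]
    = 7.277 · 0.8692 / 0.3802
    = 16.64 m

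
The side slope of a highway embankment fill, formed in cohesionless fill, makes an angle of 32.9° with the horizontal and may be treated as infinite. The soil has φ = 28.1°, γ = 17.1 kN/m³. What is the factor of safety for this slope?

For a dry cohesionless infinite slope the factor of safety is FS = tanφ / tanβ.
FS = tan28.1° / tan32.9° = 0.5340 / 0.6469 = 0.825

FS = 0.83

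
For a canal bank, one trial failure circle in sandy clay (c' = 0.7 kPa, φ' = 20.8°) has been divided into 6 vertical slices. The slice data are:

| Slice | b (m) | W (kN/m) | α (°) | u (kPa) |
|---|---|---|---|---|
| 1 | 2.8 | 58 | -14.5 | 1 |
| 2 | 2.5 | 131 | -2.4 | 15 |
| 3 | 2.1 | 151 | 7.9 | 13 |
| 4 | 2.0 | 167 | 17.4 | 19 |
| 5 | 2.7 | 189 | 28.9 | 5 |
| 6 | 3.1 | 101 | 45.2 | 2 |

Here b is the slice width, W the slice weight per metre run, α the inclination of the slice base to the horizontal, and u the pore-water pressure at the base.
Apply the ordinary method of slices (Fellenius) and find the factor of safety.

Ordinary method of slices: FS = Σ[c'·Δl_i + (W_i cosα_i − u_i·Δl_i)·tanφ'] / Σ W_i sinα_i, with Δl_i = b_i / cosα_i.
Slice 1: Δl = 2.8/cos(-14.5°) = 2.892 m; N'_1 = 58·cos(-14.5°) − 1·2.892 = 53.3; c'Δl = 2.02; W sinα = -14.5
Slice 2: Δl = 2.5/cos(-2.4°) = 2.502 m; N'_2 = 131·cos(-2.4°) − 15·2.502 = 93.4; c'Δl = 1.75; W sinα = -5.5
Slice 3: Δl = 2.1/cos7.9° = 2.120 m; N'_3 = 151·cos7.9° − 13·2.120 = 122.0; c'Δl = 1.48; W sinα = 20.8
Slice 4: Δl = 2.0/cos17.4° = 2.096 m; N'_4 = 167·cos17.4° − 19·2.096 = 119.5; c'Δl = 1.47; W sinα = 49.9
Slice 5: Δl = 2.7/cos28.9° = 3.084 m; N'_5 = 189·cos28.9° − 5·3.084 = 150.0; c'Δl = 2.16; W sinα = 91.3
Slice 6: Δl = 3.1/cos45.2° = 4.399 m; N'_6 = 101·cos45.2° − 2·4.399 = 62.4; c'Δl = 3.08; W sinα = 71.7
Σc'Δl = 12.0 kN/m; ΣN' = 600.6 kN/m; ΣW sinα = 213.7 kN/m
Resisting = 12.0 + 600.6·tan20.8° = 12.0 + 228.1 = 240.1 kN/m
FS = 240.1 / 213.7 = 1.124

FS = 1.12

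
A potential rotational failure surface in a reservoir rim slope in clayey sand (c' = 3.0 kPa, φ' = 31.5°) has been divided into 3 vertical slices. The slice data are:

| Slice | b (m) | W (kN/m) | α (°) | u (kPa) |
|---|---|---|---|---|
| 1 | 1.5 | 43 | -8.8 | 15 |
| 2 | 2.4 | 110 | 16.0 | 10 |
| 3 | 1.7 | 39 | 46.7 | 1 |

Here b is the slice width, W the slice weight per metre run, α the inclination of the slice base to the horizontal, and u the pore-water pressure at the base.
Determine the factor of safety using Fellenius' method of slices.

Ordinary method of slices: FS = Σ[c'·Δl_i + (W_i cosα_i − u_i·Δl_i)·tanφ'] / Σ W_i sinα_i, with Δl_i = b_i / cosα_i.
Slice 1: Δl = 1.5/cos(-8.8°) = 1.518 m; N'_1 = 43·cos(-8.8°) − 15·1.518 = 19.7; c'Δl = 4.55; W sinα = -6.6
Slice 2: Δl = 2.4/cos16.0° = 2.497 m; N'_2 = 110·cos16.0° − 10·2.497 = 80.8; c'Δl = 7.49; W sinα = 30.3
Slice 3: Δl = 1.7/cos46.7° = 2.479 m; N'_3 = 39·cos46.7° − 1·2.479 = 24.3; c'Δl = 7.44; W sinα = 28.4
Σc'Δl = 19.5 kN/m; ΣN' = 124.8 kN/m; ΣW sinα = 52.1 kN/m
Resisting = 19.5 + 124.8·tan31.5° = 19.5 + 76.5 = 95.9 kN/m
FS = 95.9 / 52.1 = 1.841

FS = 1.84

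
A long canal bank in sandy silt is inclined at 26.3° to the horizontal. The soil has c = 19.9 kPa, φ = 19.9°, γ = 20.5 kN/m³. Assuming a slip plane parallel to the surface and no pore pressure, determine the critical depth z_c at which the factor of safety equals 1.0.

z_c = 9.13 m

Setting FS = 1.00 in FS = [c + γz cos²β tanφ] / [γz sinβ cosβ] and solving for z:
z = c / [γ cosβ (FS·sinβ − cosβ·tanφ)]
  = 19.9 / [20.5·cos26.3°·(1.00·sin26.3° − cos26.3°·tan19.9°)]
  = 19.9 / [20.5·0.8965·(1.00·0.4431 − 0.8965·0.3620)]
  = 19.9 / 2.1787 = 9.134 m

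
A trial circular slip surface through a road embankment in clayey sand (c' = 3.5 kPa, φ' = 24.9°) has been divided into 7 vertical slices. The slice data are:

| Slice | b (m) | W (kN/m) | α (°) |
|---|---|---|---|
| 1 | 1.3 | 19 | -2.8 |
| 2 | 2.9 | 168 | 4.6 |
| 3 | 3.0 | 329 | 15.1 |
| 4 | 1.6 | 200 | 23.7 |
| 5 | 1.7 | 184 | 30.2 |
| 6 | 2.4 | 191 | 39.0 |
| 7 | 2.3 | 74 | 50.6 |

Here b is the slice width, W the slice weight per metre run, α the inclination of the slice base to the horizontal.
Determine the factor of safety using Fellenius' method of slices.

FS = 1.22

Ordinary method of slices: FS = Σ[c'·Δl_i + (W_i cosα_i)·tanφ'] / Σ W_i sinα_i, with Δl_i = b_i / cosα_i.
Slice 1: Δl = 1.3/cos(-2.8°) = 1.302 m; N'_1 = 19·cos(-2.8°) = 19.0; c'Δl = 4.56; W sinα = -0.9
Slice 2: Δl = 2.9/cos4.6° = 2.909 m; N'_2 = 168·cos4.6° = 167.5; c'Δl = 10.18; W sinα = 13.5
Slice 3: Δl = 3.0/cos15.1° = 3.107 m; N'_3 = 329·cos15.1° = 317.6; c'Δl = 10.88; W sinα = 85.7
Slice 4: Δl = 1.6/cos23.7° = 1.747 m; N'_4 = 200·cos23.7° = 183.1; c'Δl = 6.12; W sinα = 80.4
Slice 5: Δl = 1.7/cos30.2° = 1.967 m; N'_5 = 184·cos30.2° = 159.0; c'Δl = 6.88; W sinα = 92.6
Slice 6: Δl = 2.4/cos39.0° = 3.088 m; N'_6 = 191·cos39.0° = 148.4; c'Δl = 10.81; W sinα = 120.2
Slice 7: Δl = 2.3/cos50.6° = 3.624 m; N'_7 = 74·cos50.6° = 47.0; c'Δl = 12.68; W sinα = 57.2
Σc'Δl = 62.1 kN/m; ΣN' = 1041.6 kN/m; ΣW sinα = 448.6 kN/m
Resisting = 62.1 + 1041.6·tan24.9° = 62.1 + 483.5 = 545.6 kN/m
FS = 545.6 / 448.6 = 1.216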